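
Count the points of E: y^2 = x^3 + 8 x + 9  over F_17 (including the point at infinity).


For each x in F_17, count y with y^2 = x^3 + 8 x + 9 mod 17:
  x = 0: RHS = 9, y in [3, 14]  -> 2 point(s)
  x = 1: RHS = 1, y in [1, 16]  -> 2 point(s)
  x = 2: RHS = 16, y in [4, 13]  -> 2 point(s)
  x = 3: RHS = 9, y in [3, 14]  -> 2 point(s)
  x = 5: RHS = 4, y in [2, 15]  -> 2 point(s)
  x = 6: RHS = 1, y in [1, 16]  -> 2 point(s)
  x = 7: RHS = 0, y in [0]  -> 1 point(s)
  x = 10: RHS = 1, y in [1, 16]  -> 2 point(s)
  x = 11: RHS = 0, y in [0]  -> 1 point(s)
  x = 13: RHS = 15, y in [7, 10]  -> 2 point(s)
  x = 14: RHS = 9, y in [3, 14]  -> 2 point(s)
  x = 15: RHS = 2, y in [6, 11]  -> 2 point(s)
  x = 16: RHS = 0, y in [0]  -> 1 point(s)
Affine points: 23. Add the point at infinity: total = 24.

#E(F_17) = 24


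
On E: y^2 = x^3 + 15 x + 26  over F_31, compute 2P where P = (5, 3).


k = 2 = 10_2 (binary, LSB first: 01)
Double-and-add from P = (5, 3):
  bit 0 = 0: acc unchanged = O
  bit 1 = 1: acc = O + (29, 9) = (29, 9)

2P = (29, 9)


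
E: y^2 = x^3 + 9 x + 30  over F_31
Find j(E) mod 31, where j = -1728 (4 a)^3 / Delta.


Delta = -16(4 a^3 + 27 b^2) mod 31 = 1
-1728 * (4 a)^3 = -1728 * (4*9)^3 mod 31 = 8
j = 8 * 1^(-1) mod 31 = 8

j = 8 (mod 31)


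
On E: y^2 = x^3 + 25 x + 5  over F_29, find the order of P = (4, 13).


Compute successive multiples of P until we hit O:
  1P = (4, 13)
  2P = (17, 23)
  3P = (17, 6)
  4P = (4, 16)
  5P = O

ord(P) = 5


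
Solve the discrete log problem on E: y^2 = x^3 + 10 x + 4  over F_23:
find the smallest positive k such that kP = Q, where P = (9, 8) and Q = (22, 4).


Enumerate multiples of P until we hit Q = (22, 4):
  1P = (9, 8)
  2P = (5, 15)
  3P = (2, 20)
  4P = (14, 17)
  5P = (6, 2)
  6P = (12, 9)
  7P = (20, 19)
  8P = (18, 6)
  9P = (4, 19)
  10P = (13, 10)
  11P = (7, 16)
  12P = (0, 2)
  13P = (17, 2)
  14P = (22, 19)
  15P = (10, 0)
  16P = (22, 4)
Match found at i = 16.

k = 16


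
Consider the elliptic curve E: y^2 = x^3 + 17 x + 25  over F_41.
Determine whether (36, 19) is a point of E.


Check whether y^2 = x^3 + 17 x + 25 (mod 41) for (x, y) = (36, 19).
LHS: y^2 = 19^2 mod 41 = 33
RHS: x^3 + 17 x + 25 = 36^3 + 17*36 + 25 mod 41 = 20
LHS != RHS

No, not on the curve


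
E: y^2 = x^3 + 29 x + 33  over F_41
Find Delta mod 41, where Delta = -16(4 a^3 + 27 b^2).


4 a^3 + 27 b^2 = 4*29^3 + 27*33^2 = 97556 + 29403 = 126959
Delta = -16 * (126959) = -2031344
Delta mod 41 = 1

Delta = 1 (mod 41)


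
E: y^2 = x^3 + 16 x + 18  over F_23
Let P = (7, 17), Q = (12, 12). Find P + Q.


P != Q, so use the chord formula.
s = (y2 - y1) / (x2 - x1) = (18) / (5) mod 23 = 22
x3 = s^2 - x1 - x2 mod 23 = 22^2 - 7 - 12 = 5
y3 = s (x1 - x3) - y1 mod 23 = 22 * (7 - 5) - 17 = 4

P + Q = (5, 4)


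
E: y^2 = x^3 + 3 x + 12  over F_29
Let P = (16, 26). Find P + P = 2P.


Doubling: s = (3 x1^2 + a) / (2 y1)
s = (3*16^2 + 3) / (2*26) mod 29 = 2
x3 = s^2 - 2 x1 mod 29 = 2^2 - 2*16 = 1
y3 = s (x1 - x3) - y1 mod 29 = 2 * (16 - 1) - 26 = 4

2P = (1, 4)


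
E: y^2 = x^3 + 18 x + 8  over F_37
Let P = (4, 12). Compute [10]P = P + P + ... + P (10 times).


k = 10 = 1010_2 (binary, LSB first: 0101)
Double-and-add from P = (4, 12):
  bit 0 = 0: acc unchanged = O
  bit 1 = 1: acc = O + (25, 32) = (25, 32)
  bit 2 = 0: acc unchanged = (25, 32)
  bit 3 = 1: acc = (25, 32) + (16, 27) = (26, 25)

10P = (26, 25)


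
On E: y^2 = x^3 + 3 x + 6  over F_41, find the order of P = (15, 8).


Compute successive multiples of P until we hit O:
  1P = (15, 8)
  2P = (2, 15)
  3P = (1, 16)
  4P = (27, 34)
  5P = (39, 22)
  6P = (3, 40)
  7P = (21, 8)
  8P = (5, 33)
  ... (continuing to 40P)
  40P = O

ord(P) = 40


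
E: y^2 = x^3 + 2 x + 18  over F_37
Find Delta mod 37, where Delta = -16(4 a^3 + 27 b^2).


4 a^3 + 27 b^2 = 4*2^3 + 27*18^2 = 32 + 8748 = 8780
Delta = -16 * (8780) = -140480
Delta mod 37 = 9

Delta = 9 (mod 37)


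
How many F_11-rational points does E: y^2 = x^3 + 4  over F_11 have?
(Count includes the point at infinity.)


For each x in F_11, count y with y^2 = x^3 + 0 x + 4 mod 11:
  x = 0: RHS = 4, y in [2, 9]  -> 2 point(s)
  x = 1: RHS = 5, y in [4, 7]  -> 2 point(s)
  x = 2: RHS = 1, y in [1, 10]  -> 2 point(s)
  x = 3: RHS = 9, y in [3, 8]  -> 2 point(s)
  x = 6: RHS = 0, y in [0]  -> 1 point(s)
  x = 10: RHS = 3, y in [5, 6]  -> 2 point(s)
Affine points: 11. Add the point at infinity: total = 12.

#E(F_11) = 12


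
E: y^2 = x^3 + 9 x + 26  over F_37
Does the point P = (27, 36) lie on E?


Check whether y^2 = x^3 + 9 x + 26 (mod 37) for (x, y) = (27, 36).
LHS: y^2 = 36^2 mod 37 = 1
RHS: x^3 + 9 x + 26 = 27^3 + 9*27 + 26 mod 37 = 9
LHS != RHS

No, not on the curve


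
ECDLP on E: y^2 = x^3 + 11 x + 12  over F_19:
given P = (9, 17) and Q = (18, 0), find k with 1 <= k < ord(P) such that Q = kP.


Enumerate multiples of P until we hit Q = (18, 0):
  1P = (9, 17)
  2P = (10, 18)
  3P = (1, 10)
  4P = (16, 3)
  5P = (17, 18)
  6P = (4, 5)
  7P = (11, 1)
  8P = (6, 16)
  9P = (2, 17)
  10P = (8, 2)
  11P = (18, 0)
Match found at i = 11.

k = 11


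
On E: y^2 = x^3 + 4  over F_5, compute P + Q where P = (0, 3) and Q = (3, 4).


P != Q, so use the chord formula.
s = (y2 - y1) / (x2 - x1) = (1) / (3) mod 5 = 2
x3 = s^2 - x1 - x2 mod 5 = 2^2 - 0 - 3 = 1
y3 = s (x1 - x3) - y1 mod 5 = 2 * (0 - 1) - 3 = 0

P + Q = (1, 0)


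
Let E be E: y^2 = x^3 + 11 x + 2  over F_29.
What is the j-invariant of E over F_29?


Delta = -16(4 a^3 + 27 b^2) mod 29 = 1
-1728 * (4 a)^3 = -1728 * (4*11)^3 mod 29 = 16
j = 16 * 1^(-1) mod 29 = 16

j = 16 (mod 29)


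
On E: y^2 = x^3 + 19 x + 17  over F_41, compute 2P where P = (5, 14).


Doubling: s = (3 x1^2 + a) / (2 y1)
s = (3*5^2 + 19) / (2*14) mod 41 = 18
x3 = s^2 - 2 x1 mod 41 = 18^2 - 2*5 = 27
y3 = s (x1 - x3) - y1 mod 41 = 18 * (5 - 27) - 14 = 0

2P = (27, 0)


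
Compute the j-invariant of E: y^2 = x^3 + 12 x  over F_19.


Delta = -16(4 a^3 + 27 b^2) mod 19 = 7
-1728 * (4 a)^3 = -1728 * (4*12)^3 mod 19 = 12
j = 12 * 7^(-1) mod 19 = 18

j = 18 (mod 19)


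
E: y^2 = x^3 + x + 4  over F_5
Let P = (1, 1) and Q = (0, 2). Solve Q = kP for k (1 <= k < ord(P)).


Enumerate multiples of P until we hit Q = (0, 2):
  1P = (1, 1)
  2P = (2, 2)
  3P = (3, 2)
  4P = (0, 2)
Match found at i = 4.

k = 4


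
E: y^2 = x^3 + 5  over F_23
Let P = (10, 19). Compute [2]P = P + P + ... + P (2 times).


k = 2 = 10_2 (binary, LSB first: 01)
Double-and-add from P = (10, 19):
  bit 0 = 0: acc unchanged = O
  bit 1 = 1: acc = O + (12, 10) = (12, 10)

2P = (12, 10)


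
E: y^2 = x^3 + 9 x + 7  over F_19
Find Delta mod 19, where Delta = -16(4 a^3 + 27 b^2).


4 a^3 + 27 b^2 = 4*9^3 + 27*7^2 = 2916 + 1323 = 4239
Delta = -16 * (4239) = -67824
Delta mod 19 = 6

Delta = 6 (mod 19)


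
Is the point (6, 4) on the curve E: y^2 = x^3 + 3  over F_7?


Check whether y^2 = x^3 + 0 x + 3 (mod 7) for (x, y) = (6, 4).
LHS: y^2 = 4^2 mod 7 = 2
RHS: x^3 + 0 x + 3 = 6^3 + 0*6 + 3 mod 7 = 2
LHS = RHS

Yes, on the curve


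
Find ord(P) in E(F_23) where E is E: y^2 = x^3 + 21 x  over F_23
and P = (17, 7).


Compute successive multiples of P until we hit O:
  1P = (17, 7)
  2P = (13, 20)
  3P = (5, 0)
  4P = (13, 3)
  5P = (17, 16)
  6P = O

ord(P) = 6


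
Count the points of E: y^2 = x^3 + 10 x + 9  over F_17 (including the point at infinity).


For each x in F_17, count y with y^2 = x^3 + 10 x + 9 mod 17:
  x = 0: RHS = 9, y in [3, 14]  -> 2 point(s)
  x = 3: RHS = 15, y in [7, 10]  -> 2 point(s)
  x = 6: RHS = 13, y in [8, 9]  -> 2 point(s)
  x = 10: RHS = 4, y in [2, 15]  -> 2 point(s)
  x = 12: RHS = 4, y in [2, 15]  -> 2 point(s)
  x = 15: RHS = 15, y in [7, 10]  -> 2 point(s)
  x = 16: RHS = 15, y in [7, 10]  -> 2 point(s)
Affine points: 14. Add the point at infinity: total = 15.

#E(F_17) = 15


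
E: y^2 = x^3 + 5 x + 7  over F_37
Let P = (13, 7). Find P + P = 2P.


Doubling: s = (3 x1^2 + a) / (2 y1)
s = (3*13^2 + 5) / (2*7) mod 37 = 26
x3 = s^2 - 2 x1 mod 37 = 26^2 - 2*13 = 21
y3 = s (x1 - x3) - y1 mod 37 = 26 * (13 - 21) - 7 = 7

2P = (21, 7)


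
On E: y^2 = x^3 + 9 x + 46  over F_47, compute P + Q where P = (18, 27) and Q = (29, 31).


P != Q, so use the chord formula.
s = (y2 - y1) / (x2 - x1) = (4) / (11) mod 47 = 26
x3 = s^2 - x1 - x2 mod 47 = 26^2 - 18 - 29 = 18
y3 = s (x1 - x3) - y1 mod 47 = 26 * (18 - 18) - 27 = 20

P + Q = (18, 20)


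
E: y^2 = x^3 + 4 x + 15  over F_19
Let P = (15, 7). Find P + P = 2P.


Doubling: s = (3 x1^2 + a) / (2 y1)
s = (3*15^2 + 4) / (2*7) mod 19 = 1
x3 = s^2 - 2 x1 mod 19 = 1^2 - 2*15 = 9
y3 = s (x1 - x3) - y1 mod 19 = 1 * (15 - 9) - 7 = 18

2P = (9, 18)


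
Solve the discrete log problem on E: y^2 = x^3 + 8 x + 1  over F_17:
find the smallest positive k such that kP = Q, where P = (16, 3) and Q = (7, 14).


Enumerate multiples of P until we hit Q = (7, 14):
  1P = (16, 3)
  2P = (3, 1)
  3P = (11, 3)
  4P = (7, 14)
Match found at i = 4.

k = 4


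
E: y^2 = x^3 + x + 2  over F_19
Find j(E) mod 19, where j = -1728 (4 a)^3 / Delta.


Delta = -16(4 a^3 + 27 b^2) mod 19 = 13
-1728 * (4 a)^3 = -1728 * (4*1)^3 mod 19 = 7
j = 7 * 13^(-1) mod 19 = 2

j = 2 (mod 19)


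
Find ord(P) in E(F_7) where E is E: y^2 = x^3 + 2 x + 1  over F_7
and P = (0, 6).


Compute successive multiples of P until we hit O:
  1P = (0, 6)
  2P = (1, 2)
  3P = (1, 5)
  4P = (0, 1)
  5P = O

ord(P) = 5


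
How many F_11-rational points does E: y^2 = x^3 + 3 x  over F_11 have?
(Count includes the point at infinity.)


For each x in F_11, count y with y^2 = x^3 + 3 x + 0 mod 11:
  x = 0: RHS = 0, y in [0]  -> 1 point(s)
  x = 1: RHS = 4, y in [2, 9]  -> 2 point(s)
  x = 2: RHS = 3, y in [5, 6]  -> 2 point(s)
  x = 3: RHS = 3, y in [5, 6]  -> 2 point(s)
  x = 6: RHS = 3, y in [5, 6]  -> 2 point(s)
  x = 7: RHS = 1, y in [1, 10]  -> 2 point(s)
Affine points: 11. Add the point at infinity: total = 12.

#E(F_11) = 12


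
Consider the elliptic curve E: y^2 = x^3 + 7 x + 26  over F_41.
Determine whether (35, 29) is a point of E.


Check whether y^2 = x^3 + 7 x + 26 (mod 41) for (x, y) = (35, 29).
LHS: y^2 = 29^2 mod 41 = 21
RHS: x^3 + 7 x + 26 = 35^3 + 7*35 + 26 mod 41 = 14
LHS != RHS

No, not on the curve


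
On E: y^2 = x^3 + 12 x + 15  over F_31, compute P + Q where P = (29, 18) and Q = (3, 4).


P != Q, so use the chord formula.
s = (y2 - y1) / (x2 - x1) = (17) / (5) mod 31 = 22
x3 = s^2 - x1 - x2 mod 31 = 22^2 - 29 - 3 = 18
y3 = s (x1 - x3) - y1 mod 31 = 22 * (29 - 18) - 18 = 7

P + Q = (18, 7)


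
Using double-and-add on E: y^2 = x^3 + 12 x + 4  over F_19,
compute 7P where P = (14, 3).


k = 7 = 111_2 (binary, LSB first: 111)
Double-and-add from P = (14, 3):
  bit 0 = 1: acc = O + (14, 3) = (14, 3)
  bit 1 = 1: acc = (14, 3) + (16, 6) = (15, 5)
  bit 2 = 1: acc = (15, 5) + (13, 18) = (0, 2)

7P = (0, 2)


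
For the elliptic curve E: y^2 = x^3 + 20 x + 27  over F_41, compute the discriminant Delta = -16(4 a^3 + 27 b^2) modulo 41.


4 a^3 + 27 b^2 = 4*20^3 + 27*27^2 = 32000 + 19683 = 51683
Delta = -16 * (51683) = -826928
Delta mod 41 = 1

Delta = 1 (mod 41)


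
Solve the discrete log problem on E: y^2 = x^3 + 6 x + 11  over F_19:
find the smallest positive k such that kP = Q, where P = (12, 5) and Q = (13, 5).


Enumerate multiples of P until we hit Q = (13, 5):
  1P = (12, 5)
  2P = (18, 2)
  3P = (13, 5)
Match found at i = 3.

k = 3


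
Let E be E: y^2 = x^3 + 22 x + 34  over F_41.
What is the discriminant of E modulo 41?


4 a^3 + 27 b^2 = 4*22^3 + 27*34^2 = 42592 + 31212 = 73804
Delta = -16 * (73804) = -1180864
Delta mod 41 = 18

Delta = 18 (mod 41)


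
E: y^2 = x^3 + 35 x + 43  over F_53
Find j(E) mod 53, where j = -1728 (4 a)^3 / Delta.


Delta = -16(4 a^3 + 27 b^2) mod 53 = 17
-1728 * (4 a)^3 = -1728 * (4*35)^3 mod 53 = 15
j = 15 * 17^(-1) mod 53 = 4

j = 4 (mod 53)


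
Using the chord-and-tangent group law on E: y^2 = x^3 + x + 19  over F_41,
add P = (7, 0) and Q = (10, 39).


P != Q, so use the chord formula.
s = (y2 - y1) / (x2 - x1) = (39) / (3) mod 41 = 13
x3 = s^2 - x1 - x2 mod 41 = 13^2 - 7 - 10 = 29
y3 = s (x1 - x3) - y1 mod 41 = 13 * (7 - 29) - 0 = 1

P + Q = (29, 1)


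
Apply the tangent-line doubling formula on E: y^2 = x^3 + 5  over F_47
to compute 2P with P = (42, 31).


Doubling: s = (3 x1^2 + a) / (2 y1)
s = (3*42^2 + 0) / (2*31) mod 47 = 5
x3 = s^2 - 2 x1 mod 47 = 5^2 - 2*42 = 35
y3 = s (x1 - x3) - y1 mod 47 = 5 * (42 - 35) - 31 = 4

2P = (35, 4)


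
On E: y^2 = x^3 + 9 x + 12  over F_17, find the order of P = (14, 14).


Compute successive multiples of P until we hit O:
  1P = (14, 14)
  2P = (8, 1)
  3P = (3, 7)
  4P = (16, 11)
  5P = (2, 2)
  6P = (2, 15)
  7P = (16, 6)
  8P = (3, 10)
  ... (continuing to 11P)
  11P = O

ord(P) = 11


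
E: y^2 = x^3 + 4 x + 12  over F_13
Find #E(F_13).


For each x in F_13, count y with y^2 = x^3 + 4 x + 12 mod 13:
  x = 0: RHS = 12, y in [5, 8]  -> 2 point(s)
  x = 1: RHS = 4, y in [2, 11]  -> 2 point(s)
  x = 3: RHS = 12, y in [5, 8]  -> 2 point(s)
  x = 4: RHS = 1, y in [1, 12]  -> 2 point(s)
  x = 5: RHS = 1, y in [1, 12]  -> 2 point(s)
  x = 8: RHS = 10, y in [6, 7]  -> 2 point(s)
  x = 9: RHS = 10, y in [6, 7]  -> 2 point(s)
  x = 10: RHS = 12, y in [5, 8]  -> 2 point(s)
  x = 11: RHS = 9, y in [3, 10]  -> 2 point(s)
Affine points: 18. Add the point at infinity: total = 19.

#E(F_13) = 19


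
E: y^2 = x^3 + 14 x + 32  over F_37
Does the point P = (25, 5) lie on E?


Check whether y^2 = x^3 + 14 x + 32 (mod 37) for (x, y) = (25, 5).
LHS: y^2 = 5^2 mod 37 = 25
RHS: x^3 + 14 x + 32 = 25^3 + 14*25 + 32 mod 37 = 23
LHS != RHS

No, not on the curve


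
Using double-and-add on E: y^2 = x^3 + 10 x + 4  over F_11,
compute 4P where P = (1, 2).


k = 4 = 100_2 (binary, LSB first: 001)
Double-and-add from P = (1, 2):
  bit 0 = 0: acc unchanged = O
  bit 1 = 0: acc unchanged = O
  bit 2 = 1: acc = O + (1, 2) = (1, 2)

4P = (1, 2)


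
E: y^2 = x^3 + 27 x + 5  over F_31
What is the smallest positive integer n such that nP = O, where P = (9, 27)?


Compute successive multiples of P until we hit O:
  1P = (9, 27)
  2P = (7, 14)
  3P = (3, 12)
  4P = (2, 6)
  5P = (29, 6)
  6P = (1, 8)
  7P = (0, 6)
  8P = (24, 0)
  ... (continuing to 16P)
  16P = O

ord(P) = 16


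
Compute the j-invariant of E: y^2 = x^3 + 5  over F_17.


Delta = -16(4 a^3 + 27 b^2) mod 17 = 12
-1728 * (4 a)^3 = -1728 * (4*0)^3 mod 17 = 0
j = 0 * 12^(-1) mod 17 = 0

j = 0 (mod 17)


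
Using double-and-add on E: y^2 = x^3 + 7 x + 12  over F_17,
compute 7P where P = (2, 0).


k = 7 = 111_2 (binary, LSB first: 111)
Double-and-add from P = (2, 0):
  bit 0 = 1: acc = O + (2, 0) = (2, 0)
  bit 1 = 1: acc = (2, 0) + O = (2, 0)
  bit 2 = 1: acc = (2, 0) + O = (2, 0)

7P = (2, 0)


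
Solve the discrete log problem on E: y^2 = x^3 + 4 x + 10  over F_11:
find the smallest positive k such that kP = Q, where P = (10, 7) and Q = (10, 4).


Enumerate multiples of P until we hit Q = (10, 4):
  1P = (10, 7)
  2P = (5, 1)
  3P = (8, 2)
  4P = (2, 2)
  5P = (3, 7)
  6P = (9, 4)
  7P = (1, 9)
  8P = (1, 2)
  9P = (9, 7)
  10P = (3, 4)
  11P = (2, 9)
  12P = (8, 9)
  13P = (5, 10)
  14P = (10, 4)
Match found at i = 14.

k = 14


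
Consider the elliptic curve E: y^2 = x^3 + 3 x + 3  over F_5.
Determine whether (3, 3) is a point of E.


Check whether y^2 = x^3 + 3 x + 3 (mod 5) for (x, y) = (3, 3).
LHS: y^2 = 3^2 mod 5 = 4
RHS: x^3 + 3 x + 3 = 3^3 + 3*3 + 3 mod 5 = 4
LHS = RHS

Yes, on the curve


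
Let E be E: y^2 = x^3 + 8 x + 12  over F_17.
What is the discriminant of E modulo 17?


4 a^3 + 27 b^2 = 4*8^3 + 27*12^2 = 2048 + 3888 = 5936
Delta = -16 * (5936) = -94976
Delta mod 17 = 3

Delta = 3 (mod 17)


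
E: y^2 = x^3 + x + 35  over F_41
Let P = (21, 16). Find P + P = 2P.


Doubling: s = (3 x1^2 + a) / (2 y1)
s = (3*21^2 + 1) / (2*16) mod 41 = 26
x3 = s^2 - 2 x1 mod 41 = 26^2 - 2*21 = 19
y3 = s (x1 - x3) - y1 mod 41 = 26 * (21 - 19) - 16 = 36

2P = (19, 36)


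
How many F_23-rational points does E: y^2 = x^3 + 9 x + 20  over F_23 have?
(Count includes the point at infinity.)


For each x in F_23, count y with y^2 = x^3 + 9 x + 20 mod 23:
  x = 2: RHS = 0, y in [0]  -> 1 point(s)
  x = 5: RHS = 6, y in [11, 12]  -> 2 point(s)
  x = 7: RHS = 12, y in [9, 14]  -> 2 point(s)
  x = 8: RHS = 6, y in [11, 12]  -> 2 point(s)
  x = 9: RHS = 2, y in [5, 18]  -> 2 point(s)
  x = 10: RHS = 6, y in [11, 12]  -> 2 point(s)
  x = 11: RHS = 1, y in [1, 22]  -> 2 point(s)
  x = 12: RHS = 16, y in [4, 19]  -> 2 point(s)
  x = 17: RHS = 3, y in [7, 16]  -> 2 point(s)
  x = 19: RHS = 12, y in [9, 14]  -> 2 point(s)
  x = 20: RHS = 12, y in [9, 14]  -> 2 point(s)
Affine points: 21. Add the point at infinity: total = 22.

#E(F_23) = 22


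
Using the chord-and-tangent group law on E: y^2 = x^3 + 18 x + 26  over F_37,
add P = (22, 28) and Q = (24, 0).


P != Q, so use the chord formula.
s = (y2 - y1) / (x2 - x1) = (9) / (2) mod 37 = 23
x3 = s^2 - x1 - x2 mod 37 = 23^2 - 22 - 24 = 2
y3 = s (x1 - x3) - y1 mod 37 = 23 * (22 - 2) - 28 = 25

P + Q = (2, 25)


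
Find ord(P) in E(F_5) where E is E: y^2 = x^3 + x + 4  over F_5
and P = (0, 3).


Compute successive multiples of P until we hit O:
  1P = (0, 3)
  2P = (1, 1)
  3P = (3, 3)
  4P = (2, 2)
  5P = (2, 3)
  6P = (3, 2)
  7P = (1, 4)
  8P = (0, 2)
  ... (continuing to 9P)
  9P = O

ord(P) = 9


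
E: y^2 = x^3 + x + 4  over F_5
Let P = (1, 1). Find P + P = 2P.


Doubling: s = (3 x1^2 + a) / (2 y1)
s = (3*1^2 + 1) / (2*1) mod 5 = 2
x3 = s^2 - 2 x1 mod 5 = 2^2 - 2*1 = 2
y3 = s (x1 - x3) - y1 mod 5 = 2 * (1 - 2) - 1 = 2

2P = (2, 2)


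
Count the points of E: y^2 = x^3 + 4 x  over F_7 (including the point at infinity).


For each x in F_7, count y with y^2 = x^3 + 4 x + 0 mod 7:
  x = 0: RHS = 0, y in [0]  -> 1 point(s)
  x = 2: RHS = 2, y in [3, 4]  -> 2 point(s)
  x = 3: RHS = 4, y in [2, 5]  -> 2 point(s)
  x = 6: RHS = 2, y in [3, 4]  -> 2 point(s)
Affine points: 7. Add the point at infinity: total = 8.

#E(F_7) = 8


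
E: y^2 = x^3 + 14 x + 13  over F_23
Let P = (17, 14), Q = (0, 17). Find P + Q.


P != Q, so use the chord formula.
s = (y2 - y1) / (x2 - x1) = (3) / (6) mod 23 = 12
x3 = s^2 - x1 - x2 mod 23 = 12^2 - 17 - 0 = 12
y3 = s (x1 - x3) - y1 mod 23 = 12 * (17 - 12) - 14 = 0

P + Q = (12, 0)


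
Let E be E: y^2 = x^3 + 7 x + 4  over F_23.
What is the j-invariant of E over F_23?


Delta = -16(4 a^3 + 27 b^2) mod 23 = 1
-1728 * (4 a)^3 = -1728 * (4*7)^3 mod 23 = 16
j = 16 * 1^(-1) mod 23 = 16

j = 16 (mod 23)


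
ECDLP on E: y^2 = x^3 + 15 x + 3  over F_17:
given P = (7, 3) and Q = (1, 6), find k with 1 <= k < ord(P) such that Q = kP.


Enumerate multiples of P until we hit Q = (1, 6):
  1P = (7, 3)
  2P = (1, 6)
Match found at i = 2.

k = 2


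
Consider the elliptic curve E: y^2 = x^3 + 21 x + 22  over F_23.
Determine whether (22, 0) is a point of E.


Check whether y^2 = x^3 + 21 x + 22 (mod 23) for (x, y) = (22, 0).
LHS: y^2 = 0^2 mod 23 = 0
RHS: x^3 + 21 x + 22 = 22^3 + 21*22 + 22 mod 23 = 0
LHS = RHS

Yes, on the curve


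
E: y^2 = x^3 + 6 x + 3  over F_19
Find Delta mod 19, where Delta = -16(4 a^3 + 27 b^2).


4 a^3 + 27 b^2 = 4*6^3 + 27*3^2 = 864 + 243 = 1107
Delta = -16 * (1107) = -17712
Delta mod 19 = 15

Delta = 15 (mod 19)


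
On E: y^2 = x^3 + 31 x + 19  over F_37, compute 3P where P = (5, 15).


k = 3 = 11_2 (binary, LSB first: 11)
Double-and-add from P = (5, 15):
  bit 0 = 1: acc = O + (5, 15) = (5, 15)
  bit 1 = 1: acc = (5, 15) + (26, 7) = (34, 26)

3P = (34, 26)


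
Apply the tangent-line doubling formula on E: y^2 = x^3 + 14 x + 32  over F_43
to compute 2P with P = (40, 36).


Doubling: s = (3 x1^2 + a) / (2 y1)
s = (3*40^2 + 14) / (2*36) mod 43 = 37
x3 = s^2 - 2 x1 mod 43 = 37^2 - 2*40 = 42
y3 = s (x1 - x3) - y1 mod 43 = 37 * (40 - 42) - 36 = 19

2P = (42, 19)


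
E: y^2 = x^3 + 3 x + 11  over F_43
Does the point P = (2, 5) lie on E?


Check whether y^2 = x^3 + 3 x + 11 (mod 43) for (x, y) = (2, 5).
LHS: y^2 = 5^2 mod 43 = 25
RHS: x^3 + 3 x + 11 = 2^3 + 3*2 + 11 mod 43 = 25
LHS = RHS

Yes, on the curve


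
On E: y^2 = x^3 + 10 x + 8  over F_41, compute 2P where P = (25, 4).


k = 2 = 10_2 (binary, LSB first: 01)
Double-and-add from P = (25, 4):
  bit 0 = 0: acc unchanged = O
  bit 1 = 1: acc = O + (16, 0) = (16, 0)

2P = (16, 0)


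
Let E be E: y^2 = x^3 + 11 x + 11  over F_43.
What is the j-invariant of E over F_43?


Delta = -16(4 a^3 + 27 b^2) mod 43 = 15
-1728 * (4 a)^3 = -1728 * (4*11)^3 mod 43 = 35
j = 35 * 15^(-1) mod 43 = 31

j = 31 (mod 43)


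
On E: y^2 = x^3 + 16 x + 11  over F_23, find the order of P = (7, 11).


Compute successive multiples of P until we hit O:
  1P = (7, 11)
  2P = (13, 1)
  3P = (16, 4)
  4P = (6, 1)
  5P = (18, 17)
  6P = (4, 22)
  7P = (5, 20)
  8P = (14, 9)
  ... (continuing to 18P)
  18P = O

ord(P) = 18


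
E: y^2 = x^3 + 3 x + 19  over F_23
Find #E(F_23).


For each x in F_23, count y with y^2 = x^3 + 3 x + 19 mod 23:
  x = 1: RHS = 0, y in [0]  -> 1 point(s)
  x = 3: RHS = 9, y in [3, 20]  -> 2 point(s)
  x = 4: RHS = 3, y in [7, 16]  -> 2 point(s)
  x = 6: RHS = 0, y in [0]  -> 1 point(s)
  x = 8: RHS = 3, y in [7, 16]  -> 2 point(s)
  x = 9: RHS = 16, y in [4, 19]  -> 2 point(s)
  x = 11: RHS = 3, y in [7, 16]  -> 2 point(s)
  x = 12: RHS = 12, y in [9, 14]  -> 2 point(s)
  x = 13: RHS = 1, y in [1, 22]  -> 2 point(s)
  x = 15: RHS = 12, y in [9, 14]  -> 2 point(s)
  x = 16: RHS = 0, y in [0]  -> 1 point(s)
  x = 19: RHS = 12, y in [9, 14]  -> 2 point(s)
  x = 20: RHS = 6, y in [11, 12]  -> 2 point(s)
Affine points: 23. Add the point at infinity: total = 24.

#E(F_23) = 24


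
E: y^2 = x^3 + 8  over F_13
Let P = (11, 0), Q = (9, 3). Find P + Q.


P != Q, so use the chord formula.
s = (y2 - y1) / (x2 - x1) = (3) / (11) mod 13 = 5
x3 = s^2 - x1 - x2 mod 13 = 5^2 - 11 - 9 = 5
y3 = s (x1 - x3) - y1 mod 13 = 5 * (11 - 5) - 0 = 4

P + Q = (5, 4)


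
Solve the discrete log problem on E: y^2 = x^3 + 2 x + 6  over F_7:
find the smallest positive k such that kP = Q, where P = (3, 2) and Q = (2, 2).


Enumerate multiples of P until we hit Q = (2, 2):
  1P = (3, 2)
  2P = (5, 1)
  3P = (1, 4)
  4P = (4, 6)
  5P = (2, 2)
Match found at i = 5.

k = 5


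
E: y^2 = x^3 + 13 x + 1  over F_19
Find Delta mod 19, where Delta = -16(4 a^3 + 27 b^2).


4 a^3 + 27 b^2 = 4*13^3 + 27*1^2 = 8788 + 27 = 8815
Delta = -16 * (8815) = -141040
Delta mod 19 = 16

Delta = 16 (mod 19)


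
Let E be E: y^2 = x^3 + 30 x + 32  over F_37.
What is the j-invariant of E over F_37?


Delta = -16(4 a^3 + 27 b^2) mod 37 = 15
-1728 * (4 a)^3 = -1728 * (4*30)^3 mod 37 = 27
j = 27 * 15^(-1) mod 37 = 24

j = 24 (mod 37)


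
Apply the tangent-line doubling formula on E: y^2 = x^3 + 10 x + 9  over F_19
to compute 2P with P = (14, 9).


Doubling: s = (3 x1^2 + a) / (2 y1)
s = (3*14^2 + 10) / (2*9) mod 19 = 10
x3 = s^2 - 2 x1 mod 19 = 10^2 - 2*14 = 15
y3 = s (x1 - x3) - y1 mod 19 = 10 * (14 - 15) - 9 = 0

2P = (15, 0)


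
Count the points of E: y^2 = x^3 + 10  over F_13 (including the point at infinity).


For each x in F_13, count y with y^2 = x^3 + 0 x + 10 mod 13:
  x = 0: RHS = 10, y in [6, 7]  -> 2 point(s)
  x = 4: RHS = 9, y in [3, 10]  -> 2 point(s)
  x = 10: RHS = 9, y in [3, 10]  -> 2 point(s)
  x = 12: RHS = 9, y in [3, 10]  -> 2 point(s)
Affine points: 8. Add the point at infinity: total = 9.

#E(F_13) = 9


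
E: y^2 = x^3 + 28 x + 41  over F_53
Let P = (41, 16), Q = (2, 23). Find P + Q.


P != Q, so use the chord formula.
s = (y2 - y1) / (x2 - x1) = (7) / (14) mod 53 = 27
x3 = s^2 - x1 - x2 mod 53 = 27^2 - 41 - 2 = 50
y3 = s (x1 - x3) - y1 mod 53 = 27 * (41 - 50) - 16 = 6

P + Q = (50, 6)


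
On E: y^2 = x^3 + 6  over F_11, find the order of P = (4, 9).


Compute successive multiples of P until we hit O:
  1P = (4, 9)
  2P = (4, 2)
  3P = O

ord(P) = 3


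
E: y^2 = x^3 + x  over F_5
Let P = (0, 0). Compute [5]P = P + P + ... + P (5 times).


k = 5 = 101_2 (binary, LSB first: 101)
Double-and-add from P = (0, 0):
  bit 0 = 1: acc = O + (0, 0) = (0, 0)
  bit 1 = 0: acc unchanged = (0, 0)
  bit 2 = 1: acc = (0, 0) + O = (0, 0)

5P = (0, 0)


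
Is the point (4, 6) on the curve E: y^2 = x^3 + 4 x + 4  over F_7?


Check whether y^2 = x^3 + 4 x + 4 (mod 7) for (x, y) = (4, 6).
LHS: y^2 = 6^2 mod 7 = 1
RHS: x^3 + 4 x + 4 = 4^3 + 4*4 + 4 mod 7 = 0
LHS != RHS

No, not on the curve


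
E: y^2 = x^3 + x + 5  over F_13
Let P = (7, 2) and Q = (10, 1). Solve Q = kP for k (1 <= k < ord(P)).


Enumerate multiples of P until we hit Q = (10, 1):
  1P = (7, 2)
  2P = (3, 3)
  3P = (12, 9)
  4P = (10, 12)
  5P = (10, 1)
Match found at i = 5.

k = 5


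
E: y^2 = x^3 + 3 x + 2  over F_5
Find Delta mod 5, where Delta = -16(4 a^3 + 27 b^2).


4 a^3 + 27 b^2 = 4*3^3 + 27*2^2 = 108 + 108 = 216
Delta = -16 * (216) = -3456
Delta mod 5 = 4

Delta = 4 (mod 5)


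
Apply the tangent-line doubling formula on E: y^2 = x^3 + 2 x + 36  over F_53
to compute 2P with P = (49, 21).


Doubling: s = (3 x1^2 + a) / (2 y1)
s = (3*49^2 + 2) / (2*21) mod 53 = 34
x3 = s^2 - 2 x1 mod 53 = 34^2 - 2*49 = 51
y3 = s (x1 - x3) - y1 mod 53 = 34 * (49 - 51) - 21 = 17

2P = (51, 17)


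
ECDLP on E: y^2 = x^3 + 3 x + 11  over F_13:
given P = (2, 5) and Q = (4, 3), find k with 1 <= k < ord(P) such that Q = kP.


Enumerate multiples of P until we hit Q = (4, 3):
  1P = (2, 5)
  2P = (8, 12)
  3P = (4, 10)
  4P = (10, 1)
  5P = (11, 6)
  6P = (9, 0)
  7P = (11, 7)
  8P = (10, 12)
  9P = (4, 3)
Match found at i = 9.

k = 9


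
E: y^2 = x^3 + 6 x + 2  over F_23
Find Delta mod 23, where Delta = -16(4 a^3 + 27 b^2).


4 a^3 + 27 b^2 = 4*6^3 + 27*2^2 = 864 + 108 = 972
Delta = -16 * (972) = -15552
Delta mod 23 = 19

Delta = 19 (mod 23)


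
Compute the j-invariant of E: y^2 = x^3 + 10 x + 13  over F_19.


Delta = -16(4 a^3 + 27 b^2) mod 19 = 1
-1728 * (4 a)^3 = -1728 * (4*10)^3 mod 19 = 8
j = 8 * 1^(-1) mod 19 = 8

j = 8 (mod 19)


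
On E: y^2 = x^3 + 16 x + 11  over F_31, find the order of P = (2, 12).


Compute successive multiples of P until we hit O:
  1P = (2, 12)
  2P = (12, 28)
  3P = (27, 10)
  4P = (9, 27)
  5P = (17, 9)
  6P = (17, 22)
  7P = (9, 4)
  8P = (27, 21)
  ... (continuing to 11P)
  11P = O

ord(P) = 11


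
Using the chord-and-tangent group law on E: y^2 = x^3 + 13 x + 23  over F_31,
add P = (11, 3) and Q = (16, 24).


P != Q, so use the chord formula.
s = (y2 - y1) / (x2 - x1) = (21) / (5) mod 31 = 29
x3 = s^2 - x1 - x2 mod 31 = 29^2 - 11 - 16 = 8
y3 = s (x1 - x3) - y1 mod 31 = 29 * (11 - 8) - 3 = 22

P + Q = (8, 22)


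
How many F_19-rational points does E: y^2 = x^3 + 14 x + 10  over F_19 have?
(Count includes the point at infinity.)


For each x in F_19, count y with y^2 = x^3 + 14 x + 10 mod 19:
  x = 1: RHS = 6, y in [5, 14]  -> 2 point(s)
  x = 4: RHS = 16, y in [4, 15]  -> 2 point(s)
  x = 6: RHS = 6, y in [5, 14]  -> 2 point(s)
  x = 8: RHS = 7, y in [8, 11]  -> 2 point(s)
  x = 12: RHS = 6, y in [5, 14]  -> 2 point(s)
  x = 14: RHS = 5, y in [9, 10]  -> 2 point(s)
  x = 15: RHS = 4, y in [2, 17]  -> 2 point(s)
  x = 16: RHS = 17, y in [6, 13]  -> 2 point(s)
Affine points: 16. Add the point at infinity: total = 17.

#E(F_19) = 17


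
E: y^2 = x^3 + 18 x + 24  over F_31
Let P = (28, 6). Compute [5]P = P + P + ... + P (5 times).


k = 5 = 101_2 (binary, LSB first: 101)
Double-and-add from P = (28, 6):
  bit 0 = 1: acc = O + (28, 6) = (28, 6)
  bit 1 = 0: acc unchanged = (28, 6)
  bit 2 = 1: acc = (28, 6) + (6, 10) = (6, 21)

5P = (6, 21)


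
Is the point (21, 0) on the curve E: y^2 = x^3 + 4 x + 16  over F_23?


Check whether y^2 = x^3 + 4 x + 16 (mod 23) for (x, y) = (21, 0).
LHS: y^2 = 0^2 mod 23 = 0
RHS: x^3 + 4 x + 16 = 21^3 + 4*21 + 16 mod 23 = 0
LHS = RHS

Yes, on the curve


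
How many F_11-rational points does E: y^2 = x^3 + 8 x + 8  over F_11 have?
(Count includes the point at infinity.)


For each x in F_11, count y with y^2 = x^3 + 8 x + 8 mod 11:
  x = 3: RHS = 4, y in [2, 9]  -> 2 point(s)
  x = 4: RHS = 5, y in [4, 7]  -> 2 point(s)
  x = 7: RHS = 0, y in [0]  -> 1 point(s)
  x = 8: RHS = 1, y in [1, 10]  -> 2 point(s)
Affine points: 7. Add the point at infinity: total = 8.

#E(F_11) = 8


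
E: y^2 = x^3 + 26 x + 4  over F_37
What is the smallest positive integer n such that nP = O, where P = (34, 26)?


Compute successive multiples of P until we hit O:
  1P = (34, 26)
  2P = (5, 0)
  3P = (34, 11)
  4P = O

ord(P) = 4


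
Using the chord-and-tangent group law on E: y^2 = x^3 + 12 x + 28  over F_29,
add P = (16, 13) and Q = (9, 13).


P != Q, so use the chord formula.
s = (y2 - y1) / (x2 - x1) = (0) / (22) mod 29 = 0
x3 = s^2 - x1 - x2 mod 29 = 0^2 - 16 - 9 = 4
y3 = s (x1 - x3) - y1 mod 29 = 0 * (16 - 4) - 13 = 16

P + Q = (4, 16)


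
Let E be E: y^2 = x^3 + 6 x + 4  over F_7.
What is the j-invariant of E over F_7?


Delta = -16(4 a^3 + 27 b^2) mod 7 = 5
-1728 * (4 a)^3 = -1728 * (4*6)^3 mod 7 = 6
j = 6 * 5^(-1) mod 7 = 4

j = 4 (mod 7)


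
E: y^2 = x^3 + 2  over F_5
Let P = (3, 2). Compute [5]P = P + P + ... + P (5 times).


k = 5 = 101_2 (binary, LSB first: 101)
Double-and-add from P = (3, 2):
  bit 0 = 1: acc = O + (3, 2) = (3, 2)
  bit 1 = 0: acc unchanged = (3, 2)
  bit 2 = 1: acc = (3, 2) + (3, 2) = (3, 3)

5P = (3, 3)


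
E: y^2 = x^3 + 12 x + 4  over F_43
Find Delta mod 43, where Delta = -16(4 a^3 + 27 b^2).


4 a^3 + 27 b^2 = 4*12^3 + 27*4^2 = 6912 + 432 = 7344
Delta = -16 * (7344) = -117504
Delta mod 43 = 15

Delta = 15 (mod 43)


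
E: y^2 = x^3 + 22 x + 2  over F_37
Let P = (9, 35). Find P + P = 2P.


Doubling: s = (3 x1^2 + a) / (2 y1)
s = (3*9^2 + 22) / (2*35) mod 37 = 17
x3 = s^2 - 2 x1 mod 37 = 17^2 - 2*9 = 12
y3 = s (x1 - x3) - y1 mod 37 = 17 * (9 - 12) - 35 = 25

2P = (12, 25)


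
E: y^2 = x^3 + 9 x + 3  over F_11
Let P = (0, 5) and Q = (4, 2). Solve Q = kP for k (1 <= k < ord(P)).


Enumerate multiples of P until we hit Q = (4, 2):
  1P = (0, 5)
  2P = (4, 9)
  3P = (8, 9)
  4P = (6, 3)
  5P = (10, 2)
  6P = (10, 9)
  7P = (6, 8)
  8P = (8, 2)
  9P = (4, 2)
Match found at i = 9.

k = 9


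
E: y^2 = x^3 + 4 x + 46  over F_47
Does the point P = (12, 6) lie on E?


Check whether y^2 = x^3 + 4 x + 46 (mod 47) for (x, y) = (12, 6).
LHS: y^2 = 6^2 mod 47 = 36
RHS: x^3 + 4 x + 46 = 12^3 + 4*12 + 46 mod 47 = 36
LHS = RHS

Yes, on the curve


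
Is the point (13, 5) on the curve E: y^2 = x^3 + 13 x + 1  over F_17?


Check whether y^2 = x^3 + 13 x + 1 (mod 17) for (x, y) = (13, 5).
LHS: y^2 = 5^2 mod 17 = 8
RHS: x^3 + 13 x + 1 = 13^3 + 13*13 + 1 mod 17 = 4
LHS != RHS

No, not on the curve


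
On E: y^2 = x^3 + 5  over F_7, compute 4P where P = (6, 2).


k = 4 = 100_2 (binary, LSB first: 001)
Double-and-add from P = (6, 2):
  bit 0 = 0: acc unchanged = O
  bit 1 = 0: acc unchanged = O
  bit 2 = 1: acc = O + (5, 2) = (5, 2)

4P = (5, 2)


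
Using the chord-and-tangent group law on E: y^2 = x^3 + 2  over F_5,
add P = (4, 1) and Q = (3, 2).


P != Q, so use the chord formula.
s = (y2 - y1) / (x2 - x1) = (1) / (4) mod 5 = 4
x3 = s^2 - x1 - x2 mod 5 = 4^2 - 4 - 3 = 4
y3 = s (x1 - x3) - y1 mod 5 = 4 * (4 - 4) - 1 = 4

P + Q = (4, 4)


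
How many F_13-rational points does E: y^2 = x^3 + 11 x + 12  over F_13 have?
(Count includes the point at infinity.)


For each x in F_13, count y with y^2 = x^3 + 11 x + 12 mod 13:
  x = 0: RHS = 12, y in [5, 8]  -> 2 point(s)
  x = 2: RHS = 3, y in [4, 9]  -> 2 point(s)
  x = 4: RHS = 3, y in [4, 9]  -> 2 point(s)
  x = 5: RHS = 10, y in [6, 7]  -> 2 point(s)
  x = 7: RHS = 3, y in [4, 9]  -> 2 point(s)
  x = 8: RHS = 1, y in [1, 12]  -> 2 point(s)
  x = 10: RHS = 4, y in [2, 11]  -> 2 point(s)
  x = 12: RHS = 0, y in [0]  -> 1 point(s)
Affine points: 15. Add the point at infinity: total = 16.

#E(F_13) = 16


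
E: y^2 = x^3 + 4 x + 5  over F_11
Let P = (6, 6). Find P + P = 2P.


Doubling: s = (3 x1^2 + a) / (2 y1)
s = (3*6^2 + 4) / (2*6) mod 11 = 2
x3 = s^2 - 2 x1 mod 11 = 2^2 - 2*6 = 3
y3 = s (x1 - x3) - y1 mod 11 = 2 * (6 - 3) - 6 = 0

2P = (3, 0)


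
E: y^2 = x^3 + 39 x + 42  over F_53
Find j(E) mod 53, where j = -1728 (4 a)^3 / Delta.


Delta = -16(4 a^3 + 27 b^2) mod 53 = 13
-1728 * (4 a)^3 = -1728 * (4*39)^3 mod 53 = 16
j = 16 * 13^(-1) mod 53 = 42

j = 42 (mod 53)


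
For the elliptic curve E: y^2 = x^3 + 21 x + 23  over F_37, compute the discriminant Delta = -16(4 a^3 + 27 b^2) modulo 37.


4 a^3 + 27 b^2 = 4*21^3 + 27*23^2 = 37044 + 14283 = 51327
Delta = -16 * (51327) = -821232
Delta mod 37 = 20

Delta = 20 (mod 37)


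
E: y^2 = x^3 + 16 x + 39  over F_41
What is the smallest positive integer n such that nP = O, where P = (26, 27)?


Compute successive multiples of P until we hit O:
  1P = (26, 27)
  2P = (29, 28)
  3P = (18, 3)
  4P = (6, 33)
  5P = (30, 7)
  6P = (10, 16)
  7P = (13, 5)
  8P = (25, 22)
  ... (continuing to 51P)
  51P = O

ord(P) = 51


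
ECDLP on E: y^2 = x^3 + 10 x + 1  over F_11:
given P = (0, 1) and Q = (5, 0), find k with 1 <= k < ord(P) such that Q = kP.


Enumerate multiples of P until we hit Q = (5, 0):
  1P = (0, 1)
  2P = (3, 6)
  3P = (1, 1)
  4P = (10, 10)
  5P = (5, 0)
Match found at i = 5.

k = 5


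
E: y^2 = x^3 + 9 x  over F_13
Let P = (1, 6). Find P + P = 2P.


Doubling: s = (3 x1^2 + a) / (2 y1)
s = (3*1^2 + 9) / (2*6) mod 13 = 1
x3 = s^2 - 2 x1 mod 13 = 1^2 - 2*1 = 12
y3 = s (x1 - x3) - y1 mod 13 = 1 * (1 - 12) - 6 = 9

2P = (12, 9)


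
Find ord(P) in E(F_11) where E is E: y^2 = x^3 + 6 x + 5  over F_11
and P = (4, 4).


Compute successive multiples of P until we hit O:
  1P = (4, 4)
  2P = (8, 2)
  3P = (2, 6)
  4P = (6, 9)
  5P = (10, 3)
  6P = (1, 1)
  7P = (7, 4)
  8P = (0, 7)
  ... (continuing to 17P)
  17P = O

ord(P) = 17


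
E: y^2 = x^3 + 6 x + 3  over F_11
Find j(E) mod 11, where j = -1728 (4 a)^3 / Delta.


Delta = -16(4 a^3 + 27 b^2) mod 11 = 9
-1728 * (4 a)^3 = -1728 * (4*6)^3 mod 11 = 3
j = 3 * 9^(-1) mod 11 = 4

j = 4 (mod 11)


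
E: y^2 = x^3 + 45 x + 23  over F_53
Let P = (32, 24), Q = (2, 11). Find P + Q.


P != Q, so use the chord formula.
s = (y2 - y1) / (x2 - x1) = (40) / (23) mod 53 = 34
x3 = s^2 - x1 - x2 mod 53 = 34^2 - 32 - 2 = 9
y3 = s (x1 - x3) - y1 mod 53 = 34 * (32 - 9) - 24 = 16

P + Q = (9, 16)


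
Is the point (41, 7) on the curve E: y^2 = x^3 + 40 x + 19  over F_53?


Check whether y^2 = x^3 + 40 x + 19 (mod 53) for (x, y) = (41, 7).
LHS: y^2 = 7^2 mod 53 = 49
RHS: x^3 + 40 x + 19 = 41^3 + 40*41 + 19 mod 53 = 37
LHS != RHS

No, not on the curve


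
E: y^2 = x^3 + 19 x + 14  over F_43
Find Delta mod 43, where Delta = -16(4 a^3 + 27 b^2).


4 a^3 + 27 b^2 = 4*19^3 + 27*14^2 = 27436 + 5292 = 32728
Delta = -16 * (32728) = -523648
Delta mod 43 = 6

Delta = 6 (mod 43)


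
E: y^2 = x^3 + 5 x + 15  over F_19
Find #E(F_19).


For each x in F_19, count y with y^2 = x^3 + 5 x + 15 mod 19:
  x = 3: RHS = 0, y in [0]  -> 1 point(s)
  x = 4: RHS = 4, y in [2, 17]  -> 2 point(s)
  x = 8: RHS = 16, y in [4, 15]  -> 2 point(s)
  x = 10: RHS = 1, y in [1, 18]  -> 2 point(s)
  x = 12: RHS = 17, y in [6, 13]  -> 2 point(s)
  x = 13: RHS = 16, y in [4, 15]  -> 2 point(s)
  x = 14: RHS = 17, y in [6, 13]  -> 2 point(s)
  x = 15: RHS = 7, y in [8, 11]  -> 2 point(s)
  x = 16: RHS = 11, y in [7, 12]  -> 2 point(s)
  x = 17: RHS = 16, y in [4, 15]  -> 2 point(s)
  x = 18: RHS = 9, y in [3, 16]  -> 2 point(s)
Affine points: 21. Add the point at infinity: total = 22.

#E(F_19) = 22


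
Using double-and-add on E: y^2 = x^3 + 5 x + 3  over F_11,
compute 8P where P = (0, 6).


k = 8 = 1000_2 (binary, LSB first: 0001)
Double-and-add from P = (0, 6):
  bit 0 = 0: acc unchanged = O
  bit 1 = 0: acc unchanged = O
  bit 2 = 0: acc unchanged = O
  bit 3 = 1: acc = O + (0, 5) = (0, 5)

8P = (0, 5)


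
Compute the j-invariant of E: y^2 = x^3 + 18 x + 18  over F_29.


Delta = -16(4 a^3 + 27 b^2) mod 29 = 26
-1728 * (4 a)^3 = -1728 * (4*18)^3 mod 29 = 13
j = 13 * 26^(-1) mod 29 = 15

j = 15 (mod 29)


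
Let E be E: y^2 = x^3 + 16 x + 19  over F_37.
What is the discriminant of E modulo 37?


4 a^3 + 27 b^2 = 4*16^3 + 27*19^2 = 16384 + 9747 = 26131
Delta = -16 * (26131) = -418096
Delta mod 37 = 4

Delta = 4 (mod 37)


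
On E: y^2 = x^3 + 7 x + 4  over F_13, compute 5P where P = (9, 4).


k = 5 = 101_2 (binary, LSB first: 101)
Double-and-add from P = (9, 4):
  bit 0 = 1: acc = O + (9, 4) = (9, 4)
  bit 1 = 0: acc unchanged = (9, 4)
  bit 2 = 1: acc = (9, 4) + (12, 10) = (9, 9)

5P = (9, 9)


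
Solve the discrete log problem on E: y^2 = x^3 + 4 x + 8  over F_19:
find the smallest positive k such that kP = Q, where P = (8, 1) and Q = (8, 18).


Enumerate multiples of P until we hit Q = (8, 18):
  1P = (8, 1)
  2P = (12, 6)
  3P = (16, 8)
  4P = (2, 9)
  5P = (15, 2)
  6P = (3, 16)
  7P = (17, 7)
  8P = (5, 1)
  9P = (6, 18)
  10P = (6, 1)
  11P = (5, 18)
  12P = (17, 12)
  13P = (3, 3)
  14P = (15, 17)
  15P = (2, 10)
  16P = (16, 11)
  17P = (12, 13)
  18P = (8, 18)
Match found at i = 18.

k = 18


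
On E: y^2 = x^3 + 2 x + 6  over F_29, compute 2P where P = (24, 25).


Doubling: s = (3 x1^2 + a) / (2 y1)
s = (3*24^2 + 2) / (2*25) mod 29 = 23
x3 = s^2 - 2 x1 mod 29 = 23^2 - 2*24 = 17
y3 = s (x1 - x3) - y1 mod 29 = 23 * (24 - 17) - 25 = 20

2P = (17, 20)


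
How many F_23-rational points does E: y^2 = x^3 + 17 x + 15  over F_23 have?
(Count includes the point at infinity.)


For each x in F_23, count y with y^2 = x^3 + 17 x + 15 mod 23:
  x = 3: RHS = 1, y in [1, 22]  -> 2 point(s)
  x = 4: RHS = 9, y in [3, 20]  -> 2 point(s)
  x = 5: RHS = 18, y in [8, 15]  -> 2 point(s)
  x = 9: RHS = 0, y in [0]  -> 1 point(s)
  x = 10: RHS = 12, y in [9, 14]  -> 2 point(s)
  x = 13: RHS = 18, y in [8, 15]  -> 2 point(s)
  x = 16: RHS = 13, y in [6, 17]  -> 2 point(s)
  x = 18: RHS = 12, y in [9, 14]  -> 2 point(s)
  x = 20: RHS = 6, y in [11, 12]  -> 2 point(s)
Affine points: 17. Add the point at infinity: total = 18.

#E(F_23) = 18


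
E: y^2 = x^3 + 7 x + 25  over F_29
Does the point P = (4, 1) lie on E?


Check whether y^2 = x^3 + 7 x + 25 (mod 29) for (x, y) = (4, 1).
LHS: y^2 = 1^2 mod 29 = 1
RHS: x^3 + 7 x + 25 = 4^3 + 7*4 + 25 mod 29 = 1
LHS = RHS

Yes, on the curve


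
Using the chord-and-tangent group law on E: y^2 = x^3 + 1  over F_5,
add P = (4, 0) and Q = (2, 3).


P != Q, so use the chord formula.
s = (y2 - y1) / (x2 - x1) = (3) / (3) mod 5 = 1
x3 = s^2 - x1 - x2 mod 5 = 1^2 - 4 - 2 = 0
y3 = s (x1 - x3) - y1 mod 5 = 1 * (4 - 0) - 0 = 4

P + Q = (0, 4)


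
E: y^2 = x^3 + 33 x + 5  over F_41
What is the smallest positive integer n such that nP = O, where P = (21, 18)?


Compute successive multiples of P until we hit O:
  1P = (21, 18)
  2P = (1, 11)
  3P = (10, 33)
  4P = (0, 13)
  5P = (38, 17)
  6P = (3, 34)
  7P = (35, 40)
  8P = (36, 17)
  ... (continuing to 45P)
  45P = O

ord(P) = 45


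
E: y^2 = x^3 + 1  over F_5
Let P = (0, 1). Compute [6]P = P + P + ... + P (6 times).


k = 6 = 110_2 (binary, LSB first: 011)
Double-and-add from P = (0, 1):
  bit 0 = 0: acc unchanged = O
  bit 1 = 1: acc = O + (0, 4) = (0, 4)
  bit 2 = 1: acc = (0, 4) + (0, 1) = O

6P = O


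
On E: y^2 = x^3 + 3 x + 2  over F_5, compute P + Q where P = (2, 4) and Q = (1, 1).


P != Q, so use the chord formula.
s = (y2 - y1) / (x2 - x1) = (2) / (4) mod 5 = 3
x3 = s^2 - x1 - x2 mod 5 = 3^2 - 2 - 1 = 1
y3 = s (x1 - x3) - y1 mod 5 = 3 * (2 - 1) - 4 = 4

P + Q = (1, 4)


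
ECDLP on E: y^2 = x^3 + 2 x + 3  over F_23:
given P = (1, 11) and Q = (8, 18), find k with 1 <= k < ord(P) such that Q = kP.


Enumerate multiples of P until we hit Q = (8, 18):
  1P = (1, 11)
  2P = (0, 7)
  3P = (15, 2)
  4P = (8, 5)
  5P = (3, 17)
  6P = (5, 0)
  7P = (3, 6)
  8P = (8, 18)
Match found at i = 8.

k = 8
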